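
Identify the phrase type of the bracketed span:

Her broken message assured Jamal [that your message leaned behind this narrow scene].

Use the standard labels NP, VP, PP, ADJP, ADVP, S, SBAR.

SBAR

The bracketed span "that your message leaned behind this narrow scene" is headed by "that", making it a subordinate clause (SBAR).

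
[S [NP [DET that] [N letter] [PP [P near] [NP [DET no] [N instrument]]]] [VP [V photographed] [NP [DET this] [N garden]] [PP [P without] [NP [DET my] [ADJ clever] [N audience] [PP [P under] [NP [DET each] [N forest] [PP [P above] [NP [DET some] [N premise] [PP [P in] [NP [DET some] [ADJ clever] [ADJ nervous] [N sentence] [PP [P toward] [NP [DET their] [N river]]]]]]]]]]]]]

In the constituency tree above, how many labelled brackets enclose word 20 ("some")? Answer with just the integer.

11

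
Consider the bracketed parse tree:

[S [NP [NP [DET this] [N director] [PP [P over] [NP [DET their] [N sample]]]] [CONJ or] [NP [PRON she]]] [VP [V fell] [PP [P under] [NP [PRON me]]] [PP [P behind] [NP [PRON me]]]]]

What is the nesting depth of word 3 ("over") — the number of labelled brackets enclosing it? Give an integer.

5

The word sits inside P, which is inside PP, inside NP, inside NP, inside S — 5 brackets in all.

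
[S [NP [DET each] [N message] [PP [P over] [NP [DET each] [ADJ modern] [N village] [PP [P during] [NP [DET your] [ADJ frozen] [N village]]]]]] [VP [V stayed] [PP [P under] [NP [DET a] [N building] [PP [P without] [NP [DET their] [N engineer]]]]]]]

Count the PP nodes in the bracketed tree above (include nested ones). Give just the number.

4

Listing each PP by its span: [PP over each modern village during your frozen village]; [PP during your frozen village]; [PP under a building without their engineer]; [PP without their engineer] — that makes 4.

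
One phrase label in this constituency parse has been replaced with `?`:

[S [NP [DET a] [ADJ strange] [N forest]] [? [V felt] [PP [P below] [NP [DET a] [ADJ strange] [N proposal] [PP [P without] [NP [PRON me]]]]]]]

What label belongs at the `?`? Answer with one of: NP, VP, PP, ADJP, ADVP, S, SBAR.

VP

A constituent whose immediate children are V 'felt', PP is a verb phrase: VP.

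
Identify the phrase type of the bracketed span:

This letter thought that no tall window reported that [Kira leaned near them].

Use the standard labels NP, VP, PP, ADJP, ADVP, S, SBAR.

S

The bracketed span "Kira leaned near them" is headed by "leaned", making it a clause (S).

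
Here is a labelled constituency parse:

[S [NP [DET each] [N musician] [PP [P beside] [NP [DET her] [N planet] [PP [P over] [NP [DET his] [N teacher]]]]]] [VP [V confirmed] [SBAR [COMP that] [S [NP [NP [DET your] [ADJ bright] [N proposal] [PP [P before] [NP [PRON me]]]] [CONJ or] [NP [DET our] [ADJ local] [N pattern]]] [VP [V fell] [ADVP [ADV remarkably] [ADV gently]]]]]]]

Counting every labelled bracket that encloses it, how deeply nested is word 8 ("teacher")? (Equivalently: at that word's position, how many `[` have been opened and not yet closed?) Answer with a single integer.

7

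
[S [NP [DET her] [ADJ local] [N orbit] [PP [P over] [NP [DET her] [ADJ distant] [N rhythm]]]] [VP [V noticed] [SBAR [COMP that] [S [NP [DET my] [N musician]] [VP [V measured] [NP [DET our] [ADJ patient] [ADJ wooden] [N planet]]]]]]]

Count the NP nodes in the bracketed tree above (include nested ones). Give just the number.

4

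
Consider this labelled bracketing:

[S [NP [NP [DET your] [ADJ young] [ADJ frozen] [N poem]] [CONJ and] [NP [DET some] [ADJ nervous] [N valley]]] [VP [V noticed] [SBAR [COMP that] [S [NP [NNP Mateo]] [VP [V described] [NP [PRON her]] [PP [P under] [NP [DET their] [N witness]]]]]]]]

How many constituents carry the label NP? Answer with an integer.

Listing each NP by its span: [NP your young frozen poem and some nervous valley]; [NP your young frozen poem]; [NP some nervous valley]; [NP Mateo]; [NP her]; [NP their witness] — that makes 6.

6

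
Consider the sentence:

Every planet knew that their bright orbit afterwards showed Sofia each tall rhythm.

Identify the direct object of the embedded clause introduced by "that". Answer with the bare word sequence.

each tall rhythm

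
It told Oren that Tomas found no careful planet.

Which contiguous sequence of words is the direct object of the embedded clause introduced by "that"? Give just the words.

"found" heads the VP of the embedded clause introduced by "that", and "no careful planet" is its direct object.

no careful planet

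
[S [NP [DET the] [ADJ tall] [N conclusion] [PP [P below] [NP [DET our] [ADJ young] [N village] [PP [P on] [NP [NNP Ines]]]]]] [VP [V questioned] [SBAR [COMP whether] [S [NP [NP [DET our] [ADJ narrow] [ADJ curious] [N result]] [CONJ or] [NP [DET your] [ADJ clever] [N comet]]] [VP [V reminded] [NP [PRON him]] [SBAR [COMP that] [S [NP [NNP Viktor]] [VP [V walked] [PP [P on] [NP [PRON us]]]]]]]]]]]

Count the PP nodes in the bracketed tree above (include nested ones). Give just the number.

Scanning left to right, an opening `[PP` appears at word positions 4, 8, 25 — 3 in total.

3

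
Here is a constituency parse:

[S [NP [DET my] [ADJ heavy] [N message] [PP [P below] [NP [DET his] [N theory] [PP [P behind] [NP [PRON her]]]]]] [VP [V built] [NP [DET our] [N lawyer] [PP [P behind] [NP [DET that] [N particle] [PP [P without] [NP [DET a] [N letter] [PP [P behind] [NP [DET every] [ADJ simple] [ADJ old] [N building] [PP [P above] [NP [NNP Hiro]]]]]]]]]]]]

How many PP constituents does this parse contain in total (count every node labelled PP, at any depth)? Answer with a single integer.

6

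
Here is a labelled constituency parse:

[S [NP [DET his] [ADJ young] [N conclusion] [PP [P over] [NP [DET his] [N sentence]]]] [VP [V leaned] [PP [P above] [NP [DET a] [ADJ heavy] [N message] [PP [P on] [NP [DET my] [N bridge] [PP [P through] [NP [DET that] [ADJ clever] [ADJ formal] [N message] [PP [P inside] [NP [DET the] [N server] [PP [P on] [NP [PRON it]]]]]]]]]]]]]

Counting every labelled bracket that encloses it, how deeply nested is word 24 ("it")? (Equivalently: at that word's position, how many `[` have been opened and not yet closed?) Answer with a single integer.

13

The word sits inside PRON, which is inside NP, inside PP, inside NP, inside PP, inside NP, inside PP, inside NP, inside PP, inside NP, inside PP, inside VP, inside S — 13 brackets in all.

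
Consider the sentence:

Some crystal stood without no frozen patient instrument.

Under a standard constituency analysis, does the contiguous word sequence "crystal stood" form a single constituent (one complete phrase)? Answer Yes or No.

No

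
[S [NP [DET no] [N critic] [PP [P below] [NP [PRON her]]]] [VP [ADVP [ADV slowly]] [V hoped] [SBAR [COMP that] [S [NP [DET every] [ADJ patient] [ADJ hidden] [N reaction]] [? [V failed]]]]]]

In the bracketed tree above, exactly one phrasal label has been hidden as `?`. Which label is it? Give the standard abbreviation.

A constituent whose immediate children are V 'failed' is a verb phrase: VP.

VP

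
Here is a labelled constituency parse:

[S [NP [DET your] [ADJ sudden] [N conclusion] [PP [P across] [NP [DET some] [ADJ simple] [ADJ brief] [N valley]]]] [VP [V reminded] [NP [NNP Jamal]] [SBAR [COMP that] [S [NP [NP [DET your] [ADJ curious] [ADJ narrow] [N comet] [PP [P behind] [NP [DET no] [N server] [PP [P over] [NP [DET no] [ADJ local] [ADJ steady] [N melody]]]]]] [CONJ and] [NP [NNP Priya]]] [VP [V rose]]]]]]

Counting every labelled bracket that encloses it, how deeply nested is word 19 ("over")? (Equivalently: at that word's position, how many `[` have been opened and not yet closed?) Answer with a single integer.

10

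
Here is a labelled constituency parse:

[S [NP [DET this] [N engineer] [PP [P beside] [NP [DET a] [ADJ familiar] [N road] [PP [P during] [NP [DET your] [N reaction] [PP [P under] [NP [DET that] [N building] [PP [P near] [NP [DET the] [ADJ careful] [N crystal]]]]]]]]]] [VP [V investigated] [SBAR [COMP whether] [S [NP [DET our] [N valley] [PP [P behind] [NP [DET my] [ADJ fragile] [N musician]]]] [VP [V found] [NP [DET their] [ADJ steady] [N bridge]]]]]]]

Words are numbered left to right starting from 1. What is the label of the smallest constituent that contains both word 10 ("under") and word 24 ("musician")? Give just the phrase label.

S

The smallest bracket enclosing both words is [S this engineer beside a familiar road during your reaction under that building near the careful crystal investigated whether our valley behind my fragile musician found their steady bridge], so the label is S.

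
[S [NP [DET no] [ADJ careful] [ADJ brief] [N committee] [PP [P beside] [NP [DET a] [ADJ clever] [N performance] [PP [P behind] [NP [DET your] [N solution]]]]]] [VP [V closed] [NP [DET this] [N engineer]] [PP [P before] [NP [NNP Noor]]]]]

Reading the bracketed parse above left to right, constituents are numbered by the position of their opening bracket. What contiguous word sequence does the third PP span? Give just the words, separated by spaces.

In left-to-right order the PP constituents are "beside a clever performance behind your solution"; "behind your solution"; "before Noor". Number 3 is "before Noor".

before Noor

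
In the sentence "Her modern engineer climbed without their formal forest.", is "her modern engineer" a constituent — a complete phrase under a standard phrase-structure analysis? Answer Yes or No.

"her modern engineer" is exactly the noun phrase [NP her modern engineer], a complete constituent.

Yes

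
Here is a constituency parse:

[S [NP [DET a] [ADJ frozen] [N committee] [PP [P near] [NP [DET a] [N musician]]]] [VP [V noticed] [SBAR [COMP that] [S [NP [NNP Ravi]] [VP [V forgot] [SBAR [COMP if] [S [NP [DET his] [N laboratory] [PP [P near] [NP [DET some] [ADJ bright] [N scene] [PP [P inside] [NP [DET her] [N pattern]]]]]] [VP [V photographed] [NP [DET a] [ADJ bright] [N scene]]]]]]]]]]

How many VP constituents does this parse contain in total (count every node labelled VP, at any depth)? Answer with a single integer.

Scanning left to right, an opening `[VP` appears at word positions 7, 10, 21 — 3 in total.

3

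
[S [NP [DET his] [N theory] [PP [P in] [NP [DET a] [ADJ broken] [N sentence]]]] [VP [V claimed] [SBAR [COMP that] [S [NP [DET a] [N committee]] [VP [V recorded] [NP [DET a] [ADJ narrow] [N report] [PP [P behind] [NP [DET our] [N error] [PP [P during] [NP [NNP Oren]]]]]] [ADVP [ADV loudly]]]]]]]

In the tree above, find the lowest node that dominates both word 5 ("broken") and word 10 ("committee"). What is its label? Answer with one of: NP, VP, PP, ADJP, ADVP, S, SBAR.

The smallest bracket enclosing both words is [S his theory in a broken sentence claimed that a committee recorded a narrow report behind our error during Oren loudly], so the label is S.

S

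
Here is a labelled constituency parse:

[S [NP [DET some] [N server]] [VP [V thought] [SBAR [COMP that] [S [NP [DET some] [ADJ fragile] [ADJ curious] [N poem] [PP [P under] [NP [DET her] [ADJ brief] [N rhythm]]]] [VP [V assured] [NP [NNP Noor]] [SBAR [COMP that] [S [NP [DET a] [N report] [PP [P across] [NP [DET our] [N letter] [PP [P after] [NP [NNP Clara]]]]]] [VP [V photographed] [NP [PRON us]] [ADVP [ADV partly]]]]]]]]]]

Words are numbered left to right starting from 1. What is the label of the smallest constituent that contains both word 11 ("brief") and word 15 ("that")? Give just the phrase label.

S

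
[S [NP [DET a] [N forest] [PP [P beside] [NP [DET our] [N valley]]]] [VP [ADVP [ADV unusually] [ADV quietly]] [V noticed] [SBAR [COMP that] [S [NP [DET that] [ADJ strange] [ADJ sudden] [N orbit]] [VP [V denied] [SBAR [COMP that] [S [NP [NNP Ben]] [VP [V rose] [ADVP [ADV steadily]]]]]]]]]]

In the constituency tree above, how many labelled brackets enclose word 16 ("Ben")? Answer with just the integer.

9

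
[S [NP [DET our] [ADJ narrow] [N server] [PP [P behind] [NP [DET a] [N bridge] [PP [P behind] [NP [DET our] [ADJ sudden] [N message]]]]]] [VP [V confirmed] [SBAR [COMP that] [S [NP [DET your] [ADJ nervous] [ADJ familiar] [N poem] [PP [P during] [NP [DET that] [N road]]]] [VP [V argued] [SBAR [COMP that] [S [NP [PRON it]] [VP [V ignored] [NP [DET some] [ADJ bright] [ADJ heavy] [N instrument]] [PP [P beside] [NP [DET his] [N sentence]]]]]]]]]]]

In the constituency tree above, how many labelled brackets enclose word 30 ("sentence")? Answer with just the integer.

The word sits inside N, which is inside NP, inside PP, inside VP, inside S, inside SBAR, inside VP, inside S, inside SBAR, inside VP, inside S — 11 brackets in all.

11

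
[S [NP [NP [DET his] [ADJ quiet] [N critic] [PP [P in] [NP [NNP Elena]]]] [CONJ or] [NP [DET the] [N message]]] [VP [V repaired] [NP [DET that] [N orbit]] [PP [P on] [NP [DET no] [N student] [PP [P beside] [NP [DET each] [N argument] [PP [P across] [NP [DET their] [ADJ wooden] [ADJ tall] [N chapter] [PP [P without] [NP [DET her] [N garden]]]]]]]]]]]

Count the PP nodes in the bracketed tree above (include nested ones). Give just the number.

5

The PP constituents are: [PP in Elena]; [PP on no student beside each argument across their wooden tall chapter without her garden]; [PP beside each argument across their wooden tall chapter without her garden]; [PP across their wooden tall chapter without her garden]; [PP without her garden]. Total: 5.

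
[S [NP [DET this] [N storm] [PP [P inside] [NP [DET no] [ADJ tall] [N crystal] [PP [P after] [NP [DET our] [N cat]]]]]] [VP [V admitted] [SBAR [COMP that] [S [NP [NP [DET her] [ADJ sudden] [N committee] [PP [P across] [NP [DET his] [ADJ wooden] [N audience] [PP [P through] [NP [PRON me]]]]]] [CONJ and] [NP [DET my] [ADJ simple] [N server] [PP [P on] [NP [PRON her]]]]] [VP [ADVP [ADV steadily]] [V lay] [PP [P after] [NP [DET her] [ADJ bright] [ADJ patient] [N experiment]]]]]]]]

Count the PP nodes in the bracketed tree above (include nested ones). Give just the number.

6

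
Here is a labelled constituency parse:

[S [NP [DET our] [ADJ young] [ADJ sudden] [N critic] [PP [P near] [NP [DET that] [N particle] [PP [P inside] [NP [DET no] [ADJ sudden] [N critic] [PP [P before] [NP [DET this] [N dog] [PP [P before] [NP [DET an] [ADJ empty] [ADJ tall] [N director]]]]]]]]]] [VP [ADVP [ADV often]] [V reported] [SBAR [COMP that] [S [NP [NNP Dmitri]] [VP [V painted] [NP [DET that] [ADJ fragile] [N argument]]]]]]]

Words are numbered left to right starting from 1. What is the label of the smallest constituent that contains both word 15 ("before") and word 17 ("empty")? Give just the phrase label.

PP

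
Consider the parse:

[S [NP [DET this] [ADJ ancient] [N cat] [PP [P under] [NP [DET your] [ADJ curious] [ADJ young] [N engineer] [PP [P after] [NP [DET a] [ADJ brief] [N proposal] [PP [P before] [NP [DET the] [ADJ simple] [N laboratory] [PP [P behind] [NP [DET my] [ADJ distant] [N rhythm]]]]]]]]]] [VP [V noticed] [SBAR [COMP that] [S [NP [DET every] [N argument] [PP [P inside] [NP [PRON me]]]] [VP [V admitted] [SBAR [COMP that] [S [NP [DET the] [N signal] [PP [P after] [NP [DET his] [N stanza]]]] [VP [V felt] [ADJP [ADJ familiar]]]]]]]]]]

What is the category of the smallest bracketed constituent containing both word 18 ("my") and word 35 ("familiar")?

Word 18 lies under S → NP → PP → NP → PP → NP → PP → NP → PP → NP → DET; word 35 lies under S → VP → SBAR → S → VP → SBAR → S → VP → ADJP → ADJ. The lowest shared node is the S.

S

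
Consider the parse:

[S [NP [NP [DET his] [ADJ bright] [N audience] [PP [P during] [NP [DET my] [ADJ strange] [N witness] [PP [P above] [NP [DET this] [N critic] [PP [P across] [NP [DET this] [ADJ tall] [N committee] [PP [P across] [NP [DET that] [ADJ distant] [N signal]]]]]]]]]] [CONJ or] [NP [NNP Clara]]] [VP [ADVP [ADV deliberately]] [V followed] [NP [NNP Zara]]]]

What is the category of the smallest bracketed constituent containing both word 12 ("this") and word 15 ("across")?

NP

Word 12 lies under S → NP → NP → PP → NP → PP → NP → PP → NP → DET; word 15 lies under S → NP → NP → PP → NP → PP → NP → PP → NP → PP → P. The lowest shared node is the NP.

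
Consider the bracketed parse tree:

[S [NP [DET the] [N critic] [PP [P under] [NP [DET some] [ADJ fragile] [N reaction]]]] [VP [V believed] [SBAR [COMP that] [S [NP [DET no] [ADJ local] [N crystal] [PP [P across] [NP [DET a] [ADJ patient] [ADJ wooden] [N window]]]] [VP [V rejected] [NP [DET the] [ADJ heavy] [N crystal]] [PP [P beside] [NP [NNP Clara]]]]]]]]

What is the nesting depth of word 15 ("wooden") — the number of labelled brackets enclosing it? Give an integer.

8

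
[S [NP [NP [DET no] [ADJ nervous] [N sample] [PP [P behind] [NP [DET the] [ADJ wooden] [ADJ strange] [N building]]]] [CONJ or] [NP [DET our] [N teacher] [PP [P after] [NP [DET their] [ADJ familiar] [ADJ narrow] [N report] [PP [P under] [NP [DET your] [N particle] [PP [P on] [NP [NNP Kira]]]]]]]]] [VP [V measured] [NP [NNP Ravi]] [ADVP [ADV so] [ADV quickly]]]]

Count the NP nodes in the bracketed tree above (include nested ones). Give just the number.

8

The NP constituents are: [NP no nervous sample behind the wooden strange building or our teacher after their familiar narrow report under your particle on Kira]; [NP no nervous sample behind the wooden strange building]; [NP the wooden strange building]; [NP our teacher after their familiar narrow report under your particle on Kira]; [NP their familiar narrow report under your particle on Kira]; [NP your particle on Kira] …. Total: 8.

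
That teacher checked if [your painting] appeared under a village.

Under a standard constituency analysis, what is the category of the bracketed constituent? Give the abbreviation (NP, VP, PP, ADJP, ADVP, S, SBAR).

NP

"painting" is the head of the bracketed span, so the span is a noun phrase: NP.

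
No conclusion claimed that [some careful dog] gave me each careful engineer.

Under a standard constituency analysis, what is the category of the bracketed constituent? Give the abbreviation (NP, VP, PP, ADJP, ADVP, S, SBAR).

NP

The bracketed span "some careful dog" is headed by "dog", making it a noun phrase (NP).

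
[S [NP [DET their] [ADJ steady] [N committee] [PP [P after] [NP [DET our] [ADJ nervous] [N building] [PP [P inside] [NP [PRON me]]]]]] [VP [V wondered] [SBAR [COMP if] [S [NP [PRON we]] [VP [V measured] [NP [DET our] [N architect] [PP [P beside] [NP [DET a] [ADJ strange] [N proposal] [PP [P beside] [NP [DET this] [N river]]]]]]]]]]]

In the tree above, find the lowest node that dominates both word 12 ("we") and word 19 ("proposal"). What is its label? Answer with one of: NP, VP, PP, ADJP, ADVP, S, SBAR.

S

The smallest bracket enclosing both words is [S we measured our architect beside a strange proposal beside this river], so the label is S.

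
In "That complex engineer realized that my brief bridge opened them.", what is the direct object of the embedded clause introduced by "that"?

them

"opened" heads the VP of the embedded clause introduced by "that", and "them" is its direct object.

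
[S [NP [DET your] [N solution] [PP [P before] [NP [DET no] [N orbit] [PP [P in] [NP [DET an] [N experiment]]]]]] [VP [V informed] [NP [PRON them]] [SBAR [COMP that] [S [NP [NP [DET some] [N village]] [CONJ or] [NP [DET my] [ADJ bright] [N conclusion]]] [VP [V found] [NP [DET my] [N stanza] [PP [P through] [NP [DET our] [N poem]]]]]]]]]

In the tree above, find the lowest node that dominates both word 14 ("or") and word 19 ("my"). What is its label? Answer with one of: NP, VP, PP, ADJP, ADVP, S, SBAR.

S

Both words fall inside [S some village or my bright conclusion found my stanza through our poem] (words 12–23), and no smaller constituent contains them both. Label: S.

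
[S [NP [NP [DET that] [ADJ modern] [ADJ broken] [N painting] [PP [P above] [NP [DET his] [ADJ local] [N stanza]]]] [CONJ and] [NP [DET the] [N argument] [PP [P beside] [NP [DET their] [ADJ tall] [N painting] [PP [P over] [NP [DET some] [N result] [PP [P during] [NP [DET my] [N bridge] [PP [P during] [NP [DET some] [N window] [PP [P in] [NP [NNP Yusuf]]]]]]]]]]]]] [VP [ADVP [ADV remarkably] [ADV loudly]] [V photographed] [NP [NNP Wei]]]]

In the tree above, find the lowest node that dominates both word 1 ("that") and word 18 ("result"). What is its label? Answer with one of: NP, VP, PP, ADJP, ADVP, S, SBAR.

NP

Both words fall inside [NP that modern broken painting above his local stanza and the argument beside their tall painting over some result during my bridge during some window in Yusuf] (words 1–26), and no smaller constituent contains them both. Label: NP.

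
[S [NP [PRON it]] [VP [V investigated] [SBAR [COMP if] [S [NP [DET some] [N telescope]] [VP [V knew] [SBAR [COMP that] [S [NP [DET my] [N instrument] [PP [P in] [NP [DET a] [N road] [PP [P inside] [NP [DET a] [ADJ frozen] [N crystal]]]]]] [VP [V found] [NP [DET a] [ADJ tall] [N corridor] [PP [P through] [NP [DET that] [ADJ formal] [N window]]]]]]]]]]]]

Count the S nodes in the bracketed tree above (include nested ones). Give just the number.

3

Listing each S by its span: [S it investigated if some telescope knew that my instrument in a road inside a frozen crystal found a tall corridor through that formal window]; [S some telescope knew that my instrument in a road inside a frozen crystal found a tall corridor through that formal window]; [S my instrument in a road inside a frozen crystal found a tall corridor through that formal window] — that makes 3.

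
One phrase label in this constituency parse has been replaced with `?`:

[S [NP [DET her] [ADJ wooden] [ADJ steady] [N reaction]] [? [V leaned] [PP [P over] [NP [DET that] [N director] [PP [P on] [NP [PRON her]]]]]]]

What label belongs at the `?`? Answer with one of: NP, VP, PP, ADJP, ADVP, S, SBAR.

VP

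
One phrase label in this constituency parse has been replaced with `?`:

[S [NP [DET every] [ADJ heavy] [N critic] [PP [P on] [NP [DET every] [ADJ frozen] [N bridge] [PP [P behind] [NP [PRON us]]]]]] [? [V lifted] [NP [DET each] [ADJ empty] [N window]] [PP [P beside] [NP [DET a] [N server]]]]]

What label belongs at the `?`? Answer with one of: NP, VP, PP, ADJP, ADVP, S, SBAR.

VP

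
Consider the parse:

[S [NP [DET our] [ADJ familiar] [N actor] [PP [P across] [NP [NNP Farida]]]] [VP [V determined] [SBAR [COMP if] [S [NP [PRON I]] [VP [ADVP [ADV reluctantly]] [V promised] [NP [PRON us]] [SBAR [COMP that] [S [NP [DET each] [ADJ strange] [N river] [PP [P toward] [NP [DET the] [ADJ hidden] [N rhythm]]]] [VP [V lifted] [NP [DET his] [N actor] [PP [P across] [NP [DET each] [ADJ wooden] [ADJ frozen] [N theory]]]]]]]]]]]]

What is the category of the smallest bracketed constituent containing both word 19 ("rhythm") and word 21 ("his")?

Both words fall inside [S each strange river toward the hidden rhythm lifted his actor across each wooden frozen theory] (words 13–27), and no smaller constituent contains them both. Label: S.

S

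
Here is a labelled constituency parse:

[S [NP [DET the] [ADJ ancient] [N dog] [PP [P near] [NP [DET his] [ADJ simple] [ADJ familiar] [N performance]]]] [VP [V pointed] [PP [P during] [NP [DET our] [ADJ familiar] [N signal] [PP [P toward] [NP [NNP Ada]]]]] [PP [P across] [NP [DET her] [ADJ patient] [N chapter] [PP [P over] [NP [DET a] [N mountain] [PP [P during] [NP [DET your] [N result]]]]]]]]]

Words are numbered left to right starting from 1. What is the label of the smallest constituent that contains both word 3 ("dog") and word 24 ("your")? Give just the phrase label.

S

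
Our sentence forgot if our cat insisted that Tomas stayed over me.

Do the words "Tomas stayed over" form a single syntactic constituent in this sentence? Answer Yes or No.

No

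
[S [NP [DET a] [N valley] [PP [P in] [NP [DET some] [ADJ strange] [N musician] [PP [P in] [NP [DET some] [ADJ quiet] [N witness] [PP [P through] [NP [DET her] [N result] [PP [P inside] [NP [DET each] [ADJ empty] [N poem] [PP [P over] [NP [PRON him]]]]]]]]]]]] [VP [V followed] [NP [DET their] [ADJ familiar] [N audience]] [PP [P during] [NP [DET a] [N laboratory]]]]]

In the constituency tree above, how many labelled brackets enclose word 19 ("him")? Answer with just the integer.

13

The word sits inside PRON, which is inside NP, inside PP, inside NP, inside PP, inside NP, inside PP, inside NP, inside PP, inside NP, inside PP, inside NP, inside S — 13 brackets in all.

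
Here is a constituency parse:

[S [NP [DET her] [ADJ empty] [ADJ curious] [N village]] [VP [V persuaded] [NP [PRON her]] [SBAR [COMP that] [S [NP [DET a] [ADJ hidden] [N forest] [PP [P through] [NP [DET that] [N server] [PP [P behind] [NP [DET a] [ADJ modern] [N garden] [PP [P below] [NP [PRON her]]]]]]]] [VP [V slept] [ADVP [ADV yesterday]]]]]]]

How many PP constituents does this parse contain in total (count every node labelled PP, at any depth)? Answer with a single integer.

The PP constituents are: [PP through that server behind a modern garden below her]; [PP behind a modern garden below her]; [PP below her]. Total: 3.

3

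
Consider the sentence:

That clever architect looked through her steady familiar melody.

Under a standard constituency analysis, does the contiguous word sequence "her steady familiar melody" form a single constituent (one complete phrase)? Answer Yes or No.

Yes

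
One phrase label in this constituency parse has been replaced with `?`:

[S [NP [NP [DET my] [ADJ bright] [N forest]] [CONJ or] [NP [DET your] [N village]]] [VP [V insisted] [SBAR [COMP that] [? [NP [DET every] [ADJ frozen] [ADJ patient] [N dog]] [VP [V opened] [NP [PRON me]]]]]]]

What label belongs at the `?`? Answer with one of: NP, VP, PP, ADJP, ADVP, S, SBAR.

S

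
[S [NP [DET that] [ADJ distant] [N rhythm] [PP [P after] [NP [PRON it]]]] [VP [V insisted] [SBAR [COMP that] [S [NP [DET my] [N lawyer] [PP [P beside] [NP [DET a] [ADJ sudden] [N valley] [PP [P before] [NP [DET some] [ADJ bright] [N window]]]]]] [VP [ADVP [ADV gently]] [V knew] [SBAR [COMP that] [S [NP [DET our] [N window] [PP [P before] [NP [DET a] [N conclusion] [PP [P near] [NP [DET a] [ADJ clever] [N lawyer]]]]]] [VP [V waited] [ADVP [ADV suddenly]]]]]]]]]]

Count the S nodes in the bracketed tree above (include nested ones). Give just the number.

Scanning left to right, an opening `[S` appears at word positions 1, 8, 21 — 3 in total.

3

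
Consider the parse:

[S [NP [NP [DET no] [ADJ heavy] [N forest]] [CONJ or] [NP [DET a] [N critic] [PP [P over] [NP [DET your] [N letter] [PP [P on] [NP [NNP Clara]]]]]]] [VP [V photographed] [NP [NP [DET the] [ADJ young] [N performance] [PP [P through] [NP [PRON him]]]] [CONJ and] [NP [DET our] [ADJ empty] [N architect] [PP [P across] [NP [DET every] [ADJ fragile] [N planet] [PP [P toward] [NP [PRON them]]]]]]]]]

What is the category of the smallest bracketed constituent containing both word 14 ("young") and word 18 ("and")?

Word 14 lies under S → VP → NP → NP → ADJ; word 18 lies under S → VP → NP → CONJ. The lowest shared node is the NP.

NP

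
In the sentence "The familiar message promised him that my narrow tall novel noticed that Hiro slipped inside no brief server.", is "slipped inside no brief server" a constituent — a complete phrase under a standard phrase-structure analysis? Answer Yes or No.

Yes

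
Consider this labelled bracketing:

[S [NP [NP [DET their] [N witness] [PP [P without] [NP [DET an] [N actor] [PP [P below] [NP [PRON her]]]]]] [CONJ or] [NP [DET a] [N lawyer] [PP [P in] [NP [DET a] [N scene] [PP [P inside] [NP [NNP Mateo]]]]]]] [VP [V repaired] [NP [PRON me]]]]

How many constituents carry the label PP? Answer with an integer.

Scanning left to right, an opening `[PP` appears at word positions 3, 6, 11, 14 — 4 in total.

4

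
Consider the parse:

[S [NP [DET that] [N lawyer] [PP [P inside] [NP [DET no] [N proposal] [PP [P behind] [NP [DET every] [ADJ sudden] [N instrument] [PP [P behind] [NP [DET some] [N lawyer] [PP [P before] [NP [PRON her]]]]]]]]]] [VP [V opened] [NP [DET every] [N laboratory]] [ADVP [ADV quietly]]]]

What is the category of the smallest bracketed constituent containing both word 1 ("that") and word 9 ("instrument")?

NP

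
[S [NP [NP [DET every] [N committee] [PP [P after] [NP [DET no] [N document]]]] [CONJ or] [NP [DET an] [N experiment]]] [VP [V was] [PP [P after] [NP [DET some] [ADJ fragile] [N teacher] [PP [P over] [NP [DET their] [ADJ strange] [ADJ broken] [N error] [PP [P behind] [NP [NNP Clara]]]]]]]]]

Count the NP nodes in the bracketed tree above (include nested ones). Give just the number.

7

Scanning left to right, an opening `[NP` appears at word positions 1, 1, 4, 7, 11, 15, 20 — 7 in total.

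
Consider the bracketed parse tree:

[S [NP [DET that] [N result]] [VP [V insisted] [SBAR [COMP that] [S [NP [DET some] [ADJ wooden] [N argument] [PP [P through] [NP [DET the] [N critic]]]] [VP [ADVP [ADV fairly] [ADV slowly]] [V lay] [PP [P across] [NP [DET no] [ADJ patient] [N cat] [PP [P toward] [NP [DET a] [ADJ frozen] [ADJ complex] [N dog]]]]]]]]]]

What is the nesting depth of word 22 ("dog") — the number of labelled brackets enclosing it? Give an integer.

10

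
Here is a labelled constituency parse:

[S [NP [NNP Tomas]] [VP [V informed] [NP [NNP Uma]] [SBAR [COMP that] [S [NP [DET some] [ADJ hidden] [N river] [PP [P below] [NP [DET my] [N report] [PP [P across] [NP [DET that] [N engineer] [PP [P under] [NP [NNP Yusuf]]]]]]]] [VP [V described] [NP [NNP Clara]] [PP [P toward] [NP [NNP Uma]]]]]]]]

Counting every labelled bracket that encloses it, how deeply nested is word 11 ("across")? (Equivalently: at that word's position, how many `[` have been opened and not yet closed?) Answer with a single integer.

9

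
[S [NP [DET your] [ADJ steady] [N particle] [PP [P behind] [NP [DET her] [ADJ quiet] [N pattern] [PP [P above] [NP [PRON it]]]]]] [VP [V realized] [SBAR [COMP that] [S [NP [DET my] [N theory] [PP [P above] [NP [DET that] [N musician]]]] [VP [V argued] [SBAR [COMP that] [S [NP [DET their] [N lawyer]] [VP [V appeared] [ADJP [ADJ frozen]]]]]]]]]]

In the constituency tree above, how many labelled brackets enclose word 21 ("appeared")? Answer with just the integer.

9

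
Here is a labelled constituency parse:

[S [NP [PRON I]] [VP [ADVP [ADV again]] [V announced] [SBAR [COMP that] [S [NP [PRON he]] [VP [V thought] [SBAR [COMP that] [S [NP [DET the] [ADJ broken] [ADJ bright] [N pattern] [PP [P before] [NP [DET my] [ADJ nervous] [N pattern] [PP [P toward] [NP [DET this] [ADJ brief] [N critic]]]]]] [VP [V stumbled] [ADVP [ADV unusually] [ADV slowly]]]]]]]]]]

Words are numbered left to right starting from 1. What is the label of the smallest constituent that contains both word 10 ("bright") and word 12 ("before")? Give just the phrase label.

The smallest bracket enclosing both words is [NP the broken bright pattern before my nervous pattern toward this brief critic], so the label is NP.

NP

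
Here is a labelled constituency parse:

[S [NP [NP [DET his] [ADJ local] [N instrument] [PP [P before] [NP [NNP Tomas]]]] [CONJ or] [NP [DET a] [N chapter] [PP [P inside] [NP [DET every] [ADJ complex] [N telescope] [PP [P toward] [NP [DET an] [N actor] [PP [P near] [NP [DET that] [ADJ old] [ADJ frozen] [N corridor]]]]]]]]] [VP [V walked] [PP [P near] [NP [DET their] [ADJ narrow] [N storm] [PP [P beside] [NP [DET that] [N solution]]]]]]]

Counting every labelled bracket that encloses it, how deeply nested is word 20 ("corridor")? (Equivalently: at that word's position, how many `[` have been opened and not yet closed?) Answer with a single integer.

10

Counting open brackets not yet closed at "corridor": [S [NP [NP [PP [NP [PP [NP [PP [NP [N = 10.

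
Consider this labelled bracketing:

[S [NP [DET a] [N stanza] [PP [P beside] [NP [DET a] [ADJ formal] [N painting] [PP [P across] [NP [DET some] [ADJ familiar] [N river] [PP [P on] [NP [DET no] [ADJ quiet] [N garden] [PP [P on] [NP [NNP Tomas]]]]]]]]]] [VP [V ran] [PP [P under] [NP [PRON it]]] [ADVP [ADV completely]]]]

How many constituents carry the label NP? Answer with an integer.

The NP constituents are: [NP a stanza beside a formal painting across some familiar river on no quiet garden on Tomas]; [NP a formal painting across some familiar river on no quiet garden on Tomas]; [NP some familiar river on no quiet garden on Tomas]; [NP no quiet garden on Tomas]; [NP Tomas]; [NP it]. Total: 6.

6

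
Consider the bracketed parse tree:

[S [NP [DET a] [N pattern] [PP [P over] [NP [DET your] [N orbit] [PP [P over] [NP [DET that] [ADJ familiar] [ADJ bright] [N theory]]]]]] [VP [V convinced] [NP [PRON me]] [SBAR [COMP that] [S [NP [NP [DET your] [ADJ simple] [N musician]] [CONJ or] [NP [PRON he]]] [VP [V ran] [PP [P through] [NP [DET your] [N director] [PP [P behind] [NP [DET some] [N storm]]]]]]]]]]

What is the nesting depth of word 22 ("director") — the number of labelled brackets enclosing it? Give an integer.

8

Path from the root down to the word: S → VP → SBAR → S → VP → PP → NP → N. That is 8 enclosing brackets.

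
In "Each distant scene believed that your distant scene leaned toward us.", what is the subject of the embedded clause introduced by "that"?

"your distant scene" is the NP that combines with the VP headed by "leaned" to form the embedded clause introduced by "that" — the subject.

your distant scene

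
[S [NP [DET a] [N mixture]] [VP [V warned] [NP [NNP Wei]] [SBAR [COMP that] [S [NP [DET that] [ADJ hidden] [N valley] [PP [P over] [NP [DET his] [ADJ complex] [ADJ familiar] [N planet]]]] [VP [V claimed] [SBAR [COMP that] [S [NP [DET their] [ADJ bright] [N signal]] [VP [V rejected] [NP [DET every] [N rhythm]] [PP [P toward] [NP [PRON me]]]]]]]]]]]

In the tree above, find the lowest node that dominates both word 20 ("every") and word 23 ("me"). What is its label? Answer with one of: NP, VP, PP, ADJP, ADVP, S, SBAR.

VP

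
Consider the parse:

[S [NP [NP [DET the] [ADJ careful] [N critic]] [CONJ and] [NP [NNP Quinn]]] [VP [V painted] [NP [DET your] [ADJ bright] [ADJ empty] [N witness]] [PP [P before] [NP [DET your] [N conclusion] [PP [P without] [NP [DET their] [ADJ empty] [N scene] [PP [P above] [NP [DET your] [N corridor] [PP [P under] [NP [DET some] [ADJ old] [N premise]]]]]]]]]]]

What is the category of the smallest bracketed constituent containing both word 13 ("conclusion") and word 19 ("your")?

Both words fall inside [NP your conclusion without their empty scene above your corridor under some old premise] (words 12–24), and no smaller constituent contains them both. Label: NP.

NP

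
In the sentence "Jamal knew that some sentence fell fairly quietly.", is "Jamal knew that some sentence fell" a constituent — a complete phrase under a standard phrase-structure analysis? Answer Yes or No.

No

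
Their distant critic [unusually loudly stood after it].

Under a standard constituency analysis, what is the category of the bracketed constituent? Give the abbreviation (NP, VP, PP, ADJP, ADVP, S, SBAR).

VP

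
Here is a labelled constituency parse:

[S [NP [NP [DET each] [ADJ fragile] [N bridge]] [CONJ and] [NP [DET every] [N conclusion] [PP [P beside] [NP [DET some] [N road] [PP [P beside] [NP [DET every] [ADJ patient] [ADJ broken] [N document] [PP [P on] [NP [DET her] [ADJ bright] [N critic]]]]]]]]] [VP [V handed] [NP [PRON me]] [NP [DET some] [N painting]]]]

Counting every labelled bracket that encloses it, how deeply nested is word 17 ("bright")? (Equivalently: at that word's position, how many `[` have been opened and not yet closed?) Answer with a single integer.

10

Path from the root down to the word: S → NP → NP → PP → NP → PP → NP → PP → NP → ADJ. That is 10 enclosing brackets.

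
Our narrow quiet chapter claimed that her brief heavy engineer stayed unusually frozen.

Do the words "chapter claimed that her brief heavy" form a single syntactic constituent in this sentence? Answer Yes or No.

No

The smallest constituent containing the whole sequence is the clause [S our narrow quiet chapter claimed that her brief heavy engineer stayed unusually frozen], but the sequence is only part of it — it straddles the boundary between noun phrase "our narrow quiet chapter" and verb phrase "claimed that her brief heavy engineer stayed unusually frozen".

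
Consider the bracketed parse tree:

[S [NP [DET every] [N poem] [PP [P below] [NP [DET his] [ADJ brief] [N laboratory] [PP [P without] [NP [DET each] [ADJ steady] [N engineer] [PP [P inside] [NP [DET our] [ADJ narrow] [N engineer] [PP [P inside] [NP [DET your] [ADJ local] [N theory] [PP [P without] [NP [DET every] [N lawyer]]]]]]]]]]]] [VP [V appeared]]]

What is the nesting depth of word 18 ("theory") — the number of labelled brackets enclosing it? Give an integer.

Counting open brackets not yet closed at "theory": [S [NP [PP [NP [PP [NP [PP [NP [PP [NP [N = 11.

11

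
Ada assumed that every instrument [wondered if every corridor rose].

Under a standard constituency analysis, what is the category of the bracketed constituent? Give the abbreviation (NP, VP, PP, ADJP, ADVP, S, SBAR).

The span is built around the verb "wondered" — a verb phrase (VP).

VP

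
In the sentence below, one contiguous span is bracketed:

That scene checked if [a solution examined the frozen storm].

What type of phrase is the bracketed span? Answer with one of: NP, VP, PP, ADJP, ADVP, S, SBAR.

"examined" is the head of the bracketed span, so the span is a clause: S.

S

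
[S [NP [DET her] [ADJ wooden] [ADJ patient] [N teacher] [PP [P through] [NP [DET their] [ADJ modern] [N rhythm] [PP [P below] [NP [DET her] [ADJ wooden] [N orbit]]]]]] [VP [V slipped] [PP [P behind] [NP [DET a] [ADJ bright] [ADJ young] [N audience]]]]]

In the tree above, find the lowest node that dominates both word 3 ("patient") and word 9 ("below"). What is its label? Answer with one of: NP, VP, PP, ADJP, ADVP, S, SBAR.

Word 3 lies under S → NP → ADJ; word 9 lies under S → NP → PP → NP → PP → P. The lowest shared node is the NP.

NP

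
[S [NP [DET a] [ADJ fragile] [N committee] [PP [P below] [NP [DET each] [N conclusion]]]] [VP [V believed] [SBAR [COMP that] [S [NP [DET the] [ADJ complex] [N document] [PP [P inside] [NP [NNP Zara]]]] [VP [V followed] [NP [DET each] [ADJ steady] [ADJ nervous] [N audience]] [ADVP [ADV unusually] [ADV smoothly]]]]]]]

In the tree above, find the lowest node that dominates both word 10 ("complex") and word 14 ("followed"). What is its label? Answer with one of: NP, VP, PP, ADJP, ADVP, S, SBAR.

Word 10 lies under S → VP → SBAR → S → NP → ADJ; word 14 lies under S → VP → SBAR → S → VP → V. The lowest shared node is the S.

S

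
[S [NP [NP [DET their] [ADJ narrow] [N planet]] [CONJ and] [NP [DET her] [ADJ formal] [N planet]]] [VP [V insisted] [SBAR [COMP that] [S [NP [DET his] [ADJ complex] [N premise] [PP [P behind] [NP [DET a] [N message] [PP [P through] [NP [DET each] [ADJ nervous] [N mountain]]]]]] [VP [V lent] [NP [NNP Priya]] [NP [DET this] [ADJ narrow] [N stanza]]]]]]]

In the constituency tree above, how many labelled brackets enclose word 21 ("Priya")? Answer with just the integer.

7

The word sits inside NNP, which is inside NP, inside VP, inside S, inside SBAR, inside VP, inside S — 7 brackets in all.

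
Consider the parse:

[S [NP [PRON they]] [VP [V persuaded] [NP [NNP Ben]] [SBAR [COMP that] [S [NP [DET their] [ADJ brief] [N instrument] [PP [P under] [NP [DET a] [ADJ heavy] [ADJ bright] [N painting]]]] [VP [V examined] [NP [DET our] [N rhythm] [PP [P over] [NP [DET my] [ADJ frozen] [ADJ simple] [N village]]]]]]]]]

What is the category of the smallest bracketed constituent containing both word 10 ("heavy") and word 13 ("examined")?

S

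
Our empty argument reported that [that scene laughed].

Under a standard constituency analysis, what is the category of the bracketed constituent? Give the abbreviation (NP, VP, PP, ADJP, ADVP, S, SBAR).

"laughed" is the head of the bracketed span, so the span is a clause: S.

S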